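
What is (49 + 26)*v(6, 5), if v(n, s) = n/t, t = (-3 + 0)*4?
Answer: -75/2 ≈ -37.500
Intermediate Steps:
t = -12 (t = -3*4 = -12)
v(n, s) = -n/12 (v(n, s) = n/(-12) = n*(-1/12) = -n/12)
(49 + 26)*v(6, 5) = (49 + 26)*(-1/12*6) = 75*(-½) = -75/2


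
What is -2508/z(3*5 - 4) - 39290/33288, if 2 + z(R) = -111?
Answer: 39523267/1880772 ≈ 21.014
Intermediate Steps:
z(R) = -113 (z(R) = -2 - 111 = -113)
-2508/z(3*5 - 4) - 39290/33288 = -2508/(-113) - 39290/33288 = -2508*(-1/113) - 39290*1/33288 = 2508/113 - 19645/16644 = 39523267/1880772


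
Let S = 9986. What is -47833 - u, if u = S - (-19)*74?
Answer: -59225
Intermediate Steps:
u = 11392 (u = 9986 - (-19)*74 = 9986 - 1*(-1406) = 9986 + 1406 = 11392)
-47833 - u = -47833 - 1*11392 = -47833 - 11392 = -59225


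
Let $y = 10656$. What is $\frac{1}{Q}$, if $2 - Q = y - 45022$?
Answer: $\frac{1}{34368} \approx 2.9097 \cdot 10^{-5}$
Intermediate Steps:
$Q = 34368$ ($Q = 2 - \left(10656 - 45022\right) = 2 - -34366 = 2 + 34366 = 34368$)
$\frac{1}{Q} = \frac{1}{34368}$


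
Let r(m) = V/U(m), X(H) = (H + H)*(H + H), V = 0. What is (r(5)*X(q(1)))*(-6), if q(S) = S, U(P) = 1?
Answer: 0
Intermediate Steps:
X(H) = 4*H² (X(H) = (2*H)*(2*H) = 4*H²)
r(m) = 0 (r(m) = 0/1 = 0*1 = 0)
(r(5)*X(q(1)))*(-6) = (0*(4*1²))*(-6) = (0*(4*1))*(-6) = (0*4)*(-6) = 0*(-6) = 0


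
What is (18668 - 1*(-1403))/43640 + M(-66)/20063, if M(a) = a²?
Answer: 592780313/875549320 ≈ 0.67704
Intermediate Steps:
(18668 - 1*(-1403))/43640 + M(-66)/20063 = (18668 - 1*(-1403))/43640 + (-66)²/20063 = (18668 + 1403)*(1/43640) + 4356*(1/20063) = 20071*(1/43640) + 4356/20063 = 20071/43640 + 4356/20063 = 592780313/875549320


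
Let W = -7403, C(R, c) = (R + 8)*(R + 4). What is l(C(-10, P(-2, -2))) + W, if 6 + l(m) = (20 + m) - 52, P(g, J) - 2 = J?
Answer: -7429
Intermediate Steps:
P(g, J) = 2 + J
C(R, c) = (4 + R)*(8 + R) (C(R, c) = (8 + R)*(4 + R) = (4 + R)*(8 + R))
l(m) = -38 + m (l(m) = -6 + ((20 + m) - 52) = -6 + (-32 + m) = -38 + m)
l(C(-10, P(-2, -2))) + W = (-38 + (32 + (-10)**2 + 12*(-10))) - 7403 = (-38 + (32 + 100 - 120)) - 7403 = (-38 + 12) - 7403 = -26 - 7403 = -7429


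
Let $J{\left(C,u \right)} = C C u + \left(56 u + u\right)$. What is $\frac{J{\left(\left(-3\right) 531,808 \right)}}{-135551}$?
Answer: $- \frac{2050466448}{135551} \approx -15127.0$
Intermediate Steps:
$J{\left(C,u \right)} = 57 u + u C^{2}$ ($J{\left(C,u \right)} = C^{2} u + 57 u = u C^{2} + 57 u = 57 u + u C^{2}$)
$\frac{J{\left(\left(-3\right) 531,808 \right)}}{-135551} = \frac{808 \left(57 + \left(\left(-3\right) 531\right)^{2}\right)}{-135551} = 808 \left(57 + \left(-1593\right)^{2}\right) \left(- \frac{1}{135551}\right) = 808 \left(57 + 2537649\right) \left(- \frac{1}{135551}\right) = 808 \cdot 2537706 \left(- \frac{1}{135551}\right) = 2050466448 \left(- \frac{1}{135551}\right) = - \frac{2050466448}{135551}$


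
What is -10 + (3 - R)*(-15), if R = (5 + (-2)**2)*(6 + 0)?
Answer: 755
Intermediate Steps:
R = 54 (R = (5 + 4)*6 = 9*6 = 54)
-10 + (3 - R)*(-15) = -10 + (3 - 1*54)*(-15) = -10 + (3 - 54)*(-15) = -10 - 51*(-15) = -10 + 765 = 755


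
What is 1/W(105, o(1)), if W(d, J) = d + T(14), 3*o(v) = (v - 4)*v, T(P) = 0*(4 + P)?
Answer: 1/105 ≈ 0.0095238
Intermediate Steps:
T(P) = 0
o(v) = v*(-4 + v)/3 (o(v) = ((v - 4)*v)/3 = ((-4 + v)*v)/3 = (v*(-4 + v))/3 = v*(-4 + v)/3)
W(d, J) = d (W(d, J) = d + 0 = d)
1/W(105, o(1)) = 1/105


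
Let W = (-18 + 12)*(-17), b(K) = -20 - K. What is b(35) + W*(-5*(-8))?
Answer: 4025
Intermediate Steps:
W = 102 (W = -6*(-17) = 102)
b(35) + W*(-5*(-8)) = (-20 - 1*35) + 102*(-5*(-8)) = (-20 - 35) + 102*40 = -55 + 4080 = 4025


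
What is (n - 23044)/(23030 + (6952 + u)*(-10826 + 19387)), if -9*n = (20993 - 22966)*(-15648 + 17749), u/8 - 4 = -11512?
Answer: -3937877/6557587218 ≈ -0.00060051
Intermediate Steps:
u = -92064 (u = 32 + 8*(-11512) = 32 - 92096 = -92064)
n = 4145273/9 (n = -(20993 - 22966)*(-15648 + 17749)/9 = -(-1973)*2101/9 = -1/9*(-4145273) = 4145273/9 ≈ 4.6059e+5)
(n - 23044)/(23030 + (6952 + u)*(-10826 + 19387)) = (4145273/9 - 23044)/(23030 + (6952 - 92064)*(-10826 + 19387)) = 3937877/(9*(23030 - 85112*8561)) = 3937877/(9*(23030 - 728643832)) = (3937877/9)/(-728620802) = (3937877/9)*(-1/728620802) = -3937877/6557587218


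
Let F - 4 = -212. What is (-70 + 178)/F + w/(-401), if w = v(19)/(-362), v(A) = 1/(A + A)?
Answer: -9308510/17927507 ≈ -0.51923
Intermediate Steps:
F = -208 (F = 4 - 212 = -208)
v(A) = 1/(2*A)
w = -1/13756 (w = ((½)/19)/(-362) = ((½)*(1/19))*(-1/362) = (1/38)*(-1/362) = -1/13756 ≈ -7.2696e-5)
(-70 + 178)/F + w/(-401) = (-70 + 178)/(-208) - 1/13756/(-401) = 108*(-1/208) - 1/13756*(-1/401) = -27/52 + 1/5516156 = -9308510/17927507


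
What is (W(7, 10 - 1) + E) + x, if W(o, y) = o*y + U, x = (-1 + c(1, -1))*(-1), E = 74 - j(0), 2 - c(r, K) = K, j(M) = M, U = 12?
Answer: 147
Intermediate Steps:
c(r, K) = 2 - K
E = 74 (E = 74 - 1*0 = 74 + 0 = 74)
x = -2 (x = (-1 + (2 - 1*(-1)))*(-1) = (-1 + (2 + 1))*(-1) = (-1 + 3)*(-1) = 2*(-1) = -2)
W(o, y) = 12 + o*y (W(o, y) = o*y + 12 = 12 + o*y)
(W(7, 10 - 1) + E) + x = ((12 + 7*(10 - 1)) + 74) - 2 = ((12 + 7*9) + 74) - 2 = ((12 + 63) + 74) - 2 = (75 + 74) - 2 = 149 - 2 = 147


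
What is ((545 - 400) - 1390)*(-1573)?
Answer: 1958385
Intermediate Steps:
((545 - 400) - 1390)*(-1573) = (145 - 1390)*(-1573) = -1245*(-1573) = 1958385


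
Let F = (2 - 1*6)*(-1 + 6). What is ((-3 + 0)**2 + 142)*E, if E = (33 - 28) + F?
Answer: -2265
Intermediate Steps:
F = -20 (F = (2 - 6)*5 = -4*5 = -20)
E = -15 (E = (33 - 28) - 20 = 5 - 20 = -15)
((-3 + 0)**2 + 142)*E = ((-3 + 0)**2 + 142)*(-15) = ((-3)**2 + 142)*(-15) = (9 + 142)*(-15) = 151*(-15) = -2265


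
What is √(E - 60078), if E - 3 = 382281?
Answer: √322206 ≈ 567.63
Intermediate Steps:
E = 382284 (E = 3 + 382281 = 382284)
√(E - 60078) = √(382284 - 60078) = √322206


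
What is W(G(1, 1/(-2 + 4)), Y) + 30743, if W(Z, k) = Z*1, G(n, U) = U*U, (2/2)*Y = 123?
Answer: 122973/4 ≈ 30743.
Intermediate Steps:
Y = 123
G(n, U) = U²
W(Z, k) = Z
W(G(1, 1/(-2 + 4)), Y) + 30743 = (1/(-2 + 4))² + 30743 = (1/2)² + 30743 = (½)² + 30743 = ¼ + 30743 = 122973/4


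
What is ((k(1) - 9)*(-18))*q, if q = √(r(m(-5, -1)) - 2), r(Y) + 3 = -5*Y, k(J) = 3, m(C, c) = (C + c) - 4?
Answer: 324*√5 ≈ 724.49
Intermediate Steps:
m(C, c) = -4 + C + c
r(Y) = -3 - 5*Y
q = 3*√5 (q = √((-3 - 5*(-4 - 5 - 1)) - 2) = √((-3 - 5*(-10)) - 2) = √((-3 + 50) - 2) = √(47 - 2) = √45 = 3*√5 ≈ 6.7082)
((k(1) - 9)*(-18))*q = ((3 - 9)*(-18))*(3*√5) = (-6*(-18))*(3*√5) = 108*(3*√5) = 324*√5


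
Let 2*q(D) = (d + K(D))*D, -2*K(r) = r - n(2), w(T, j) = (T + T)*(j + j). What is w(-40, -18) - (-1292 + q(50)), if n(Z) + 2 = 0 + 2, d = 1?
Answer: 4772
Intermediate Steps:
w(T, j) = 4*T*j (w(T, j) = (2*T)*(2*j) = 4*T*j)
n(Z) = 0 (n(Z) = -2 + (0 + 2) = -2 + 2 = 0)
K(r) = -r/2 (K(r) = -(r - 1*0)/2 = -(r + 0)/2 = -r/2)
q(D) = D*(1 - D/2)/2 (q(D) = ((1 - D/2)*D)/2 = (D*(1 - D/2))/2 = D*(1 - D/2)/2)
w(-40, -18) - (-1292 + q(50)) = 4*(-40)*(-18) - (-1292 + (¼)*50*(2 - 1*50)) = 2880 - (-1292 + (¼)*50*(2 - 50)) = 2880 - (-1292 + (¼)*50*(-48)) = 2880 - (-1292 - 600) = 2880 - 1*(-1892) = 2880 + 1892 = 4772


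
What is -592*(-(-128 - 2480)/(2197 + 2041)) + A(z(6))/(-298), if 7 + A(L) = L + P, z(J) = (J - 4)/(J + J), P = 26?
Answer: -8469463/23244 ≈ -364.37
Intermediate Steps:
z(J) = (-4 + J)/(2*J) (z(J) = (-4 + J)/((2*J)) = (-4 + J)*(1/(2*J)) = (-4 + J)/(2*J))
A(L) = 19 + L (A(L) = -7 + (L + 26) = -7 + (26 + L) = 19 + L)
-592*(-(-128 - 2480)/(2197 + 2041)) + A(z(6))/(-298) = -592*(-(-128 - 2480)/(2197 + 2041)) + (19 + (½)*(-4 + 6)/6)/(-298) = -592/((-4238/(-2608))) + (19 + (½)*(⅙)*2)*(-1/298) = -592/((-4238*(-1)/2608)) + (19 + ⅙)*(-1/298) = -592/((-1*(-13/8))) + (115/6)*(-1/298) = -592/13/8 - 115/1788 = -592*8/13 - 115/1788 = -4736/13 - 115/1788 = -8469463/23244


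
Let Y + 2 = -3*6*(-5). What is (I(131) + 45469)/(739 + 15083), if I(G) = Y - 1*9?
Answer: 22774/7911 ≈ 2.8788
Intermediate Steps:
Y = 88 (Y = -2 - 3*6*(-5) = -2 - 18*(-5) = -2 + 90 = 88)
I(G) = 79 (I(G) = 88 - 1*9 = 88 - 9 = 79)
(I(131) + 45469)/(739 + 15083) = (79 + 45469)/(739 + 15083) = 45548/15822 = 45548*(1/15822) = 22774/7911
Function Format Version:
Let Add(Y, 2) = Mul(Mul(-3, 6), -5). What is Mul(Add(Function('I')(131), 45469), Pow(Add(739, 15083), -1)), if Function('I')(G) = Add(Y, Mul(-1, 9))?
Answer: Rational(22774, 7911) ≈ 2.8788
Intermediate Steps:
Y = 88 (Y = Add(-2, Mul(Mul(-3, 6), -5)) = Add(-2, Mul(-18, -5)) = Add(-2, 90) = 88)
Function('I')(G) = 79 (Function('I')(G) = Add(88, Mul(-1, 9)) = Add(88, -9) = 79)
Mul(Add(Function('I')(131), 45469), Pow(Add(739, 15083), -1)) = Mul(Add(79, 45469), Pow(Add(739, 15083), -1)) = Mul(45548, Pow(15822, -1)) = Mul(45548, Rational(1, 15822)) = Rational(22774, 7911)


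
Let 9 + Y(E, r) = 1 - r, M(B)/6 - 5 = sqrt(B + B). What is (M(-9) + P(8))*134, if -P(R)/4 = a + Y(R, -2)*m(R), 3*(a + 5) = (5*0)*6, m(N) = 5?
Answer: 22780 + 2412*I*sqrt(2) ≈ 22780.0 + 3411.1*I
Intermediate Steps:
M(B) = 30 + 6*sqrt(2)*sqrt(B) (M(B) = 30 + 6*sqrt(B + B) = 30 + 6*sqrt(2*B) = 30 + 6*(sqrt(2)*sqrt(B)) = 30 + 6*sqrt(2)*sqrt(B))
Y(E, r) = -8 - r (Y(E, r) = -9 + (1 - r) = -8 - r)
a = -5 (a = -5 + ((5*0)*6)/3 = -5 + (0*6)/3 = -5 + (1/3)*0 = -5 + 0 = -5)
P(R) = 140 (P(R) = -4*(-5 + (-8 - 1*(-2))*5) = -4*(-5 + (-8 + 2)*5) = -4*(-5 - 6*5) = -4*(-5 - 30) = -4*(-35) = 140)
(M(-9) + P(8))*134 = ((30 + 6*sqrt(2)*sqrt(-9)) + 140)*134 = ((30 + 6*sqrt(2)*(3*I)) + 140)*134 = ((30 + 18*I*sqrt(2)) + 140)*134 = (170 + 18*I*sqrt(2))*134 = 22780 + 2412*I*sqrt(2)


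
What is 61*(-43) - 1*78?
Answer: -2701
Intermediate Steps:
61*(-43) - 1*78 = -2623 - 78 = -2701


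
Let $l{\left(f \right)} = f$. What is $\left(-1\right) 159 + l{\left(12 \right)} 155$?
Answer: $1701$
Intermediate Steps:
$\left(-1\right) 159 + l{\left(12 \right)} 155 = \left(-1\right) 159 + 12 \cdot 155 = -159 + 1860 = 1701$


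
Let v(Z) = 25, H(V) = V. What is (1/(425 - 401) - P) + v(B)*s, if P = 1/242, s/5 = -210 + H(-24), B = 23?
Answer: -84941891/2904 ≈ -29250.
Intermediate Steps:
s = -1170 (s = 5*(-210 - 24) = 5*(-234) = -1170)
P = 1/242 ≈ 0.0041322
(1/(425 - 401) - P) + v(B)*s = (1/(425 - 401) - 1*1/242) + 25*(-1170) = (1/24 - 1/242) - 29250 = 109/2904 - 29250 = -84941891/2904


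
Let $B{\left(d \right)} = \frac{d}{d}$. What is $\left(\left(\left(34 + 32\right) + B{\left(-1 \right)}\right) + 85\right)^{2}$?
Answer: $23104$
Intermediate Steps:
$B{\left(d \right)} = 1$
$\left(\left(\left(34 + 32\right) + B{\left(-1 \right)}\right) + 85\right)^{2} = \left(\left(\left(34 + 32\right) + 1\right) + 85\right)^{2} = \left(\left(66 + 1\right) + 85\right)^{2} = \left(67 + 85\right)^{2} = 152^{2} = 23104$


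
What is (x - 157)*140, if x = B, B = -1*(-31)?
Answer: -17640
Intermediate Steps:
B = 31
x = 31
(x - 157)*140 = (31 - 157)*140 = -126*140 = -17640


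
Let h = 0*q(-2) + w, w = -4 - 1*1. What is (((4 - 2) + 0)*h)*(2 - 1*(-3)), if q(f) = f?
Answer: -50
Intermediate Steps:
w = -5 (w = -4 - 1 = -5)
h = -5 (h = 0*(-2) - 5 = 0 - 5 = -5)
(((4 - 2) + 0)*h)*(2 - 1*(-3)) = (((4 - 2) + 0)*(-5))*(2 - 1*(-3)) = ((2 + 0)*(-5))*(2 + 3) = (2*(-5))*5 = -10*5 = -50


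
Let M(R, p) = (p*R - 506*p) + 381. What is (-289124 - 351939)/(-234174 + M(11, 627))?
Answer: 641063/544158 ≈ 1.1781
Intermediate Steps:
M(R, p) = 381 - 506*p + R*p (M(R, p) = (R*p - 506*p) + 381 = (-506*p + R*p) + 381 = 381 - 506*p + R*p)
(-289124 - 351939)/(-234174 + M(11, 627)) = (-289124 - 351939)/(-234174 + (381 - 506*627 + 11*627)) = -641063/(-234174 + (381 - 317262 + 6897)) = -641063/(-234174 - 309984) = -641063/(-544158) = -641063*(-1/544158) = 641063/544158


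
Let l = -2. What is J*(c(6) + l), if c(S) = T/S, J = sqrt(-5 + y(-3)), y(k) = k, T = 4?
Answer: -8*I*sqrt(2)/3 ≈ -3.7712*I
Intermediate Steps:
J = 2*I*sqrt(2) (J = sqrt(-5 - 3) = sqrt(-8) = 2*I*sqrt(2) ≈ 2.8284*I)
c(S) = 4/S
J*(c(6) + l) = (2*I*sqrt(2))*(4/6 - 2) = (2*I*sqrt(2))*(4*(1/6) - 2) = (2*I*sqrt(2))*(2/3 - 2) = (2*I*sqrt(2))*(-4/3) = -8*I*sqrt(2)/3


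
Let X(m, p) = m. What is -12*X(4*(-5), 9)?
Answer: 240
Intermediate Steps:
-12*X(4*(-5), 9) = -48*(-5) = -12*(-20) = 240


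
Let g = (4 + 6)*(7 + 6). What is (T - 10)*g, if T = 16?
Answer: 780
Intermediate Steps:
g = 130 (g = 10*13 = 130)
(T - 10)*g = (16 - 10)*130 = 6*130 = 780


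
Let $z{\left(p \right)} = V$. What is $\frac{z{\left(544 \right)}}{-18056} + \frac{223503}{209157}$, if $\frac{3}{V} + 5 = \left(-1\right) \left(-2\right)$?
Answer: $\frac{1345259775}{1258846264} \approx 1.0686$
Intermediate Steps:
$V = -1$ ($V = \frac{3}{-5 - -2} = \frac{3}{-5 + 2} = \frac{3}{-3} = 3 \left(- \frac{1}{3}\right) = -1$)
$z{\left(p \right)} = -1$
$\frac{z{\left(544 \right)}}{-18056} + \frac{223503}{209157} = - \frac{1}{-18056} + \frac{223503}{209157} = \left(-1\right) \left(- \frac{1}{18056}\right) + 223503 \cdot \frac{1}{209157} = \frac{1}{18056} + \frac{74501}{69719} = \frac{1345259775}{1258846264}$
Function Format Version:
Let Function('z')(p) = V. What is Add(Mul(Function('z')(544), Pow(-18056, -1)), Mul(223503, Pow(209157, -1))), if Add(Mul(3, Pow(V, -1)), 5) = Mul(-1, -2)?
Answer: Rational(1345259775, 1258846264) ≈ 1.0686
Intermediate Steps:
V = -1 (V = Mul(3, Pow(Add(-5, Mul(-1, -2)), -1)) = Mul(3, Pow(Add(-5, 2), -1)) = Mul(3, Pow(-3, -1)) = Mul(3, Rational(-1, 3)) = -1)
Function('z')(p) = -1
Add(Mul(Function('z')(544), Pow(-18056, -1)), Mul(223503, Pow(209157, -1))) = Add(Mul(-1, Pow(-18056, -1)), Mul(223503, Pow(209157, -1))) = Add(Mul(-1, Rational(-1, 18056)), Mul(223503, Rational(1, 209157))) = Add(Rational(1, 18056), Rational(74501, 69719)) = Rational(1345259775, 1258846264)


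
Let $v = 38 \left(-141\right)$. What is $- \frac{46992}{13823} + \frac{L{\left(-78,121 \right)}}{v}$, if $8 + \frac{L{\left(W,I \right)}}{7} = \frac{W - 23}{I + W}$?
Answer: $- \frac{10783616203}{3184736262} \approx -3.386$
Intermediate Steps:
$L{\left(W,I \right)} = -56 + \frac{7 \left(-23 + W\right)}{I + W}$ ($L{\left(W,I \right)} = -56 + 7 \frac{W - 23}{I + W} = -56 + 7 \frac{-23 + W}{I + W} = -56 + \frac{7 \left(-23 + W\right)}{I + W}$)
$v = -5358$
$- \frac{46992}{13823} + \frac{L{\left(-78,121 \right)}}{v} = - \frac{46992}{13823} + \frac{7 \frac{1}{121 - 78} \left(-23 - 968 - -546\right)}{-5358} = \left(-46992\right) \frac{1}{13823} + \frac{7 \left(-23 - 968 + 546\right)}{43} \left(- \frac{1}{5358}\right) = - \frac{46992}{13823} + 7 \cdot \frac{1}{43} \left(-445\right) \left(- \frac{1}{5358}\right) = - \frac{46992}{13823} - - \frac{3115}{230394} = - \frac{46992}{13823} + \frac{3115}{230394} = - \frac{10783616203}{3184736262}$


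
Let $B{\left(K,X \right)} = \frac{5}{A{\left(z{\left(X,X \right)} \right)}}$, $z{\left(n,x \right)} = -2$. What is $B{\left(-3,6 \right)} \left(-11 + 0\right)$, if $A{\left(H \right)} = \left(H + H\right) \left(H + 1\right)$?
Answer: $- \frac{55}{4} \approx -13.75$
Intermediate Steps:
$A{\left(H \right)} = 2 H \left(1 + H\right)$
$B{\left(K,X \right)} = \frac{5}{4}$ ($B{\left(K,X \right)} = \frac{5}{2 \left(-2\right) \left(1 - 2\right)} = \frac{5}{2 \left(-2\right) \left(-1\right)} = \frac{5}{4}$)
$B{\left(-3,6 \right)} \left(-11 + 0\right) = \frac{5 \left(-11 + 0\right)}{4} = \frac{5}{4} \left(-11\right) = - \frac{55}{4}$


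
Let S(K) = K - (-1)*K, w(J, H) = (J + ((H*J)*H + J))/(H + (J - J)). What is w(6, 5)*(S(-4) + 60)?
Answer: 8424/5 ≈ 1684.8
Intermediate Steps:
w(J, H) = (2*J + J*H**2)/H (w(J, H) = (J + (J*H**2 + J))/(H + 0) = (J + (J + J*H**2))/H = (2*J + J*H**2)/H)
S(K) = 2*K (S(K) = K + K = 2*K)
w(6, 5)*(S(-4) + 60) = (6*(2 + 5**2)/5)*(2*(-4) + 60) = (6*(1/5)*(2 + 25))*(-8 + 60) = (6*(1/5)*27)*52 = (162/5)*52 = 8424/5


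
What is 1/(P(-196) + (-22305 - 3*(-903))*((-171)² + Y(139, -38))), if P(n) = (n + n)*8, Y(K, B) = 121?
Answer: -1/575380888 ≈ -1.7380e-9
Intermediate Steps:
P(n) = 16*n (P(n) = (2*n)*8 = 16*n)
1/(P(-196) + (-22305 - 3*(-903))*((-171)² + Y(139, -38))) = 1/(16*(-196) + (-22305 - 3*(-903))*((-171)² + 121)) = 1/(-3136 + (-22305 + 2709)*(29241 + 121)) = 1/(-3136 - 19596*29362) = 1/(-3136 - 575377752) = 1/(-575380888) = -1/575380888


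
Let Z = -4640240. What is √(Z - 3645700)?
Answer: 6*I*√230165 ≈ 2878.5*I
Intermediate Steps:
√(Z - 3645700) = √(-4640240 - 3645700) = √(-8285940) = 6*I*√230165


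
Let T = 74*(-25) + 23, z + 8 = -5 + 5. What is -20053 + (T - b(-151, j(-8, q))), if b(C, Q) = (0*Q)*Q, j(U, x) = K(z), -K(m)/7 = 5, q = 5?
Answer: -21880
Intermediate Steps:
z = -8 (z = -8 + (-5 + 5) = -8 + 0 = -8)
T = -1827 (T = -1850 + 23 = -1827)
K(m) = -35 (K(m) = -7*5 = -35)
j(U, x) = -35
b(C, Q) = 0 (b(C, Q) = 0*Q = 0)
-20053 + (T - b(-151, j(-8, q))) = -20053 + (-1827 - 1*0) = -20053 + (-1827 + 0) = -20053 - 1827 = -21880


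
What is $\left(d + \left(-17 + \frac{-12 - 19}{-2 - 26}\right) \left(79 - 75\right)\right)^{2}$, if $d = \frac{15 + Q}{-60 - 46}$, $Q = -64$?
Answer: $\frac{2192767929}{550564} \approx 3982.8$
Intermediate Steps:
$d = \frac{49}{106}$ ($d = \frac{15 - 64}{-60 - 46} = - \frac{49}{-106} = \left(-49\right) \left(- \frac{1}{106}\right) = \frac{49}{106} \approx 0.46226$)
$\left(d + \left(-17 + \frac{-12 - 19}{-2 - 26}\right) \left(79 - 75\right)\right)^{2} = \left(\frac{49}{106} + \left(-17 + \frac{-12 - 19}{-2 - 26}\right) \left(79 - 75\right)\right)^{2} = \left(\frac{49}{106} + \left(-17 - \frac{31}{-28}\right) 4\right)^{2} = \left(\frac{49}{106} + \left(-17 - - \frac{31}{28}\right) 4\right)^{2} = \left(\frac{49}{106} + \left(-17 + \frac{31}{28}\right) 4\right)^{2} = \left(\frac{49}{106} - \frac{445}{7}\right)^{2} = \left(- \frac{46827}{742}\right)^{2} = \frac{2192767929}{550564}$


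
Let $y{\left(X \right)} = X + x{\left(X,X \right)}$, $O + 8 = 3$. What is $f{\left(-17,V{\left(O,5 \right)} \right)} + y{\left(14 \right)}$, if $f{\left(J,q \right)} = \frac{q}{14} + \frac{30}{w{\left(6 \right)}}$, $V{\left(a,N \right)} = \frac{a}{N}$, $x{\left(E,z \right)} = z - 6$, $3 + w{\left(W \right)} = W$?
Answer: $\frac{447}{14} \approx 31.929$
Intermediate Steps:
$w{\left(W \right)} = -3 + W$
$O = -5$ ($O = -8 + 3 = -5$)
$x{\left(E,z \right)} = -6 + z$ ($x{\left(E,z \right)} = z - 6 = -6 + z$)
$f{\left(J,q \right)} = 10 + \frac{q}{14}$ ($f{\left(J,q \right)} = \frac{q}{14} + \frac{30}{-3 + 6} = q \frac{1}{14} + \frac{30}{3} = \frac{q}{14} + 30 \cdot \frac{1}{3} = \frac{q}{14} + 10 = 10 + \frac{q}{14}$)
$y{\left(X \right)} = -6 + 2 X$ ($y{\left(X \right)} = X + \left(-6 + X\right) = -6 + 2 X$)
$f{\left(-17,V{\left(O,5 \right)} \right)} + y{\left(14 \right)} = \left(10 + \frac{\left(-5\right) \frac{1}{5}}{14}\right) + \left(-6 + 2 \cdot 14\right) = \left(10 + \frac{\left(-5\right) \frac{1}{5}}{14}\right) + \left(-6 + 28\right) = \left(10 + \frac{1}{14} \left(-1\right)\right) + 22 = \left(10 - \frac{1}{14}\right) + 22 = \frac{139}{14} + 22 = \frac{447}{14}$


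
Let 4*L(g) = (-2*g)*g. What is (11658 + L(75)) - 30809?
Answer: -43927/2 ≈ -21964.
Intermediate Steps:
L(g) = -g²/2 (L(g) = ((-2*g)*g)/4 = (-2*g²)/4 = -g²/2)
(11658 + L(75)) - 30809 = (11658 - ½*75²) - 30809 = (11658 - ½*5625) - 30809 = (11658 - 5625/2) - 30809 = 17691/2 - 30809 = -43927/2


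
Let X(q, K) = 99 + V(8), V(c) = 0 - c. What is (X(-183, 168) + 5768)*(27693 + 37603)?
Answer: 382569264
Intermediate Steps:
V(c) = -c
X(q, K) = 91 (X(q, K) = 99 - 1*8 = 99 - 8 = 91)
(X(-183, 168) + 5768)*(27693 + 37603) = (91 + 5768)*(27693 + 37603) = 5859*65296 = 382569264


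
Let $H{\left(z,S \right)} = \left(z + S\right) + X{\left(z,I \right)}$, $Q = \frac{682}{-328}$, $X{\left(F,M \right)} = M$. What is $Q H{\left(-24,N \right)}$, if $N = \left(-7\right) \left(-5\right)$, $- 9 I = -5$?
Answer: $- \frac{8866}{369} \approx -24.027$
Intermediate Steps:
$I = \frac{5}{9}$ ($I = \left(- \frac{1}{9}\right) \left(-5\right) = \frac{5}{9} \approx 0.55556$)
$N = 35$
$Q = - \frac{341}{164}$ ($Q = 682 \left(- \frac{1}{328}\right) = - \frac{341}{164} \approx -2.0793$)
$H{\left(z,S \right)} = \frac{5}{9} + S + z$ ($H{\left(z,S \right)} = \left(z + S\right) + \frac{5}{9} = \left(S + z\right) + \frac{5}{9} = \frac{5}{9} + S + z$)
$Q H{\left(-24,N \right)} = - \frac{341 \left(\frac{5}{9} + 35 - 24\right)}{164} = \left(- \frac{341}{164}\right) \frac{104}{9} = - \frac{8866}{369}$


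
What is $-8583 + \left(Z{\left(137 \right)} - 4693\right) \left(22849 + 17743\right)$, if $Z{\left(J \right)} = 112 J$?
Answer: $432336809$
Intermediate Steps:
$-8583 + \left(Z{\left(137 \right)} - 4693\right) \left(22849 + 17743\right) = -8583 + \left(112 \cdot 137 - 4693\right) \left(22849 + 17743\right) = -8583 + \left(15344 - 4693\right) 40592 = -8583 + 10651 \cdot 40592 = -8583 + 432345392 = 432336809$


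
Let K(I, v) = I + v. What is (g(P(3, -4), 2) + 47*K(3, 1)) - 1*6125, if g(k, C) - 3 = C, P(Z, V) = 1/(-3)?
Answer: -5932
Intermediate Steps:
P(Z, V) = -1/3
g(k, C) = 3 + C
(g(P(3, -4), 2) + 47*K(3, 1)) - 1*6125 = ((3 + 2) + 47*(3 + 1)) - 1*6125 = (5 + 47*4) - 6125 = (5 + 188) - 6125 = 193 - 6125 = -5932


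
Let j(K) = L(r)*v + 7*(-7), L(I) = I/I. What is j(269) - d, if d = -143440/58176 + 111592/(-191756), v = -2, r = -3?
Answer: -8358406141/174306204 ≈ -47.952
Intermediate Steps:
d = -531210263/174306204 (d = -143440*1/58176 + 111592*(-1/191756) = -8965/3636 - 27898/47939 = -531210263/174306204 ≈ -3.0476)
L(I) = 1
j(K) = -51 (j(K) = 1*(-2) + 7*(-7) = -2 - 49 = -51)
j(269) - d = -51 - 1*(-531210263/174306204) = -51 + 531210263/174306204 = -8358406141/174306204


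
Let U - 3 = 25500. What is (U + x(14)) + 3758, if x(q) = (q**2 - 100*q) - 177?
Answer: 27880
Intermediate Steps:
U = 25503 (U = 3 + 25500 = 25503)
x(q) = -177 + q**2 - 100*q
(U + x(14)) + 3758 = (25503 + (-177 + 14**2 - 100*14)) + 3758 = (25503 + (-177 + 196 - 1400)) + 3758 = (25503 - 1381) + 3758 = 24122 + 3758 = 27880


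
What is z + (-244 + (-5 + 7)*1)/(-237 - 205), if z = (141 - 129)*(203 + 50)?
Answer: 671077/221 ≈ 3036.5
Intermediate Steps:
z = 3036 (z = 12*253 = 3036)
z + (-244 + (-5 + 7)*1)/(-237 - 205) = 3036 + (-244 + (-5 + 7)*1)/(-237 - 205) = 3036 + (-244 + 2*1)/(-442) = 3036 + (-244 + 2)*(-1/442) = 3036 - 242*(-1/442) = 3036 + 121/221 = 671077/221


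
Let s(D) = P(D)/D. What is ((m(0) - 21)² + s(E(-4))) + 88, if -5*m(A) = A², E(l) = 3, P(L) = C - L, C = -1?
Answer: 1583/3 ≈ 527.67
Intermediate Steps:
P(L) = -1 - L
m(A) = -A²/5
s(D) = (-1 - D)/D
((m(0) - 21)² + s(E(-4))) + 88 = ((-⅕*0² - 21)² + (-1 - 1*3)/3) + 88 = ((-⅕*0 - 21)² + (-1 - 3)/3) + 88 = ((0 - 21)² + (⅓)*(-4)) + 88 = ((-21)² - 4/3) + 88 = (441 - 4/3) + 88 = 1319/3 + 88 = 1583/3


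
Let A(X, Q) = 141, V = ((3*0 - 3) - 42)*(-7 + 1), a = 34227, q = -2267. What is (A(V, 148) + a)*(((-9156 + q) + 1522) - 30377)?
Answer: -1384274304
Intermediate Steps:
V = 270 (V = ((0 - 3) - 42)*(-6) = (-3 - 42)*(-6) = -45*(-6) = 270)
(A(V, 148) + a)*(((-9156 + q) + 1522) - 30377) = (141 + 34227)*(((-9156 - 2267) + 1522) - 30377) = 34368*((-11423 + 1522) - 30377) = 34368*(-9901 - 30377) = 34368*(-40278) = -1384274304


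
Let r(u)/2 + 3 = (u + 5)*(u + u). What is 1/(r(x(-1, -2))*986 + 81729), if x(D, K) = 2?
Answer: 1/131029 ≈ 7.6319e-6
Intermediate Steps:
r(u) = -6 + 4*u*(5 + u) (r(u) = -6 + 2*((u + 5)*(u + u)) = -6 + 2*((5 + u)*(2*u)) = -6 + 2*(2*u*(5 + u)) = -6 + 4*u*(5 + u))
1/(r(x(-1, -2))*986 + 81729) = 1/((-6 + 4*2² + 20*2)*986 + 81729) = 1/((-6 + 4*4 + 40)*986 + 81729) = 1/((-6 + 16 + 40)*986 + 81729) = 1/(50*986 + 81729) = 1/(49300 + 81729) = 1/131029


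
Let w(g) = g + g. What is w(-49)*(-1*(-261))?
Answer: -25578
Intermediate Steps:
w(g) = 2*g
w(-49)*(-1*(-261)) = (2*(-49))*(-1*(-261)) = -98*261 = -25578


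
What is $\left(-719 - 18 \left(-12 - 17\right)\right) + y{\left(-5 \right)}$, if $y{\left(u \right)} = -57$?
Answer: $-254$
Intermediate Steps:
$\left(-719 - 18 \left(-12 - 17\right)\right) + y{\left(-5 \right)} = \left(-719 - 18 \left(-12 - 17\right)\right) - 57 = \left(-719 - -522\right) - 57 = \left(-719 + 522\right) - 57 = -197 - 57 = -254$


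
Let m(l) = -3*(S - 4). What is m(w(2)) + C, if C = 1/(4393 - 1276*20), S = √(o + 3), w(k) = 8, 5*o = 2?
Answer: 253523/21127 - 3*√85/5 ≈ 6.4682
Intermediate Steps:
o = ⅖ (o = (⅕)*2 = ⅖ ≈ 0.40000)
S = √85/5 (S = √(⅖ + 3) = √(17/5) = √85/5 ≈ 1.8439)
C = -1/21127 (C = 1/(4393 - 25520) = 1/(-21127) = -1/21127 ≈ -4.7333e-5)
m(l) = 12 - 3*√85/5 (m(l) = -3*(√85/5 - 4) = -3*(-4 + √85/5) = 12 - 3*√85/5)
m(w(2)) + C = (12 - 3*√85/5) - 1/21127 = 253523/21127 - 3*√85/5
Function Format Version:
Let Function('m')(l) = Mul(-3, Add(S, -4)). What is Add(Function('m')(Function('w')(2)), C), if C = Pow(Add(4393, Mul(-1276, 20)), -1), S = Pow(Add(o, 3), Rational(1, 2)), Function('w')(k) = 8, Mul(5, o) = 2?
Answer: Add(Rational(253523, 21127), Mul(Rational(-3, 5), Pow(85, Rational(1, 2)))) ≈ 6.4682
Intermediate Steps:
o = Rational(2, 5) (o = Mul(Rational(1, 5), 2) = Rational(2, 5) ≈ 0.40000)
S = Mul(Rational(1, 5), Pow(85, Rational(1, 2))) (S = Pow(Add(Rational(2, 5), 3), Rational(1, 2)) = Pow(Rational(17, 5), Rational(1, 2)) = Mul(Rational(1, 5), Pow(85, Rational(1, 2))) ≈ 1.8439)
C = Rational(-1, 21127) (C = Pow(Add(4393, -25520), -1) = Pow(-21127, -1) = Rational(-1, 21127) ≈ -4.7333e-5)
Function('m')(l) = Add(12, Mul(Rational(-3, 5), Pow(85, Rational(1, 2)))) (Function('m')(l) = Mul(-3, Add(Mul(Rational(1, 5), Pow(85, Rational(1, 2))), -4)) = Mul(-3, Add(-4, Mul(Rational(1, 5), Pow(85, Rational(1, 2))))) = Add(12, Mul(Rational(-3, 5), Pow(85, Rational(1, 2)))))
Add(Function('m')(Function('w')(2)), C) = Add(Add(12, Mul(Rational(-3, 5), Pow(85, Rational(1, 2)))), Rational(-1, 21127)) = Add(Rational(253523, 21127), Mul(Rational(-3, 5), Pow(85, Rational(1, 2))))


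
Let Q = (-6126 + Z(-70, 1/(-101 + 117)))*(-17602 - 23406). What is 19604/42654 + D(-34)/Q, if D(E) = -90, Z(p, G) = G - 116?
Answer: 2509009874716/5459058817971 ≈ 0.45960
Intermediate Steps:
Z(p, G) = -116 + G
Q = 255969373 (Q = (-6126 + (-116 + 1/(-101 + 117)))*(-17602 - 23406) = (-6126 + (-116 + 1/16))*(-41008) = (-6126 - 1855/16)*(-41008) = -99871/16*(-41008) = 255969373)
19604/42654 + D(-34)/Q = 19604/42654 - 90/255969373 = 19604*(1/42654) - 90*1/255969373 = 9802/21327 - 90/255969373 = 2509009874716/5459058817971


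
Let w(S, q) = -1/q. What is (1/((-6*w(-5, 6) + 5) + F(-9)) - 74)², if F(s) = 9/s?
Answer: 136161/25 ≈ 5446.4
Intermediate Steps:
(1/((-6*w(-5, 6) + 5) + F(-9)) - 74)² = (1/((-(-6)/6 + 5) + 9/(-9)) - 74)² = (1/((-(-6)/6 + 5) + 9*(-⅑)) - 74)² = (1/((-6*(-⅙) + 5) - 1) - 74)² = (1/((1 + 5) - 1) - 74)² = (1/(6 - 1) - 74)² = (1/5 - 74)² = (⅕ - 74)² = (-369/5)² = 136161/25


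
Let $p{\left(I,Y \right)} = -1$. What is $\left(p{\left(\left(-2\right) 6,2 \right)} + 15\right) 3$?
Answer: $42$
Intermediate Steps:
$\left(p{\left(\left(-2\right) 6,2 \right)} + 15\right) 3 = \left(-1 + 15\right) 3 = 14 \cdot 3 = 42$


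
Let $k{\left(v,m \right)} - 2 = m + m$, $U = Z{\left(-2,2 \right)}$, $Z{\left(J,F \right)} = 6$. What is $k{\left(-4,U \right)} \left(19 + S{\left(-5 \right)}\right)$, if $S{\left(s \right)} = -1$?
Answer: $252$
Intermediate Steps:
$U = 6$
$k{\left(v,m \right)} = 2 + 2 m$ ($k{\left(v,m \right)} = 2 + \left(m + m\right) = 2 + 2 m$)
$k{\left(-4,U \right)} \left(19 + S{\left(-5 \right)}\right) = \left(2 + 2 \cdot 6\right) \left(19 - 1\right) = \left(2 + 12\right) 18 = 14 \cdot 18 = 252$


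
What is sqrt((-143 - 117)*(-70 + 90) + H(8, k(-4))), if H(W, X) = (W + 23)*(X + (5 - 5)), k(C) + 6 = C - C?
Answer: I*sqrt(5386) ≈ 73.389*I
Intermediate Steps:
k(C) = -6 (k(C) = -6 + (C - C) = -6 + 0 = -6)
H(W, X) = X*(23 + W) (H(W, X) = (23 + W)*(X + 0) = (23 + W)*X = X*(23 + W))
sqrt((-143 - 117)*(-70 + 90) + H(8, k(-4))) = sqrt((-143 - 117)*(-70 + 90) - 6*(23 + 8)) = sqrt(-260*20 - 6*31) = sqrt(-5200 - 186) = sqrt(-5386) = I*sqrt(5386)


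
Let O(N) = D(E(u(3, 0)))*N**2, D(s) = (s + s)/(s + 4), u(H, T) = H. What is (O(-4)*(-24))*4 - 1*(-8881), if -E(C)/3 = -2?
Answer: 35189/5 ≈ 7037.8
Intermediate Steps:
E(C) = 6 (E(C) = -3*(-2) = 6)
D(s) = 2*s/(4 + s) (D(s) = (2*s)/(4 + s) = 2*s/(4 + s))
O(N) = 6*N**2/5 (O(N) = (2*6/(4 + 6))*N**2 = (2*6/10)*N**2 = (2*6*(1/10))*N**2 = 6*N**2/5)
(O(-4)*(-24))*4 - 1*(-8881) = (((6/5)*(-4)**2)*(-24))*4 - 1*(-8881) = (((6/5)*16)*(-24))*4 + 8881 = ((96/5)*(-24))*4 + 8881 = -2304/5*4 + 8881 = -9216/5 + 8881 = 35189/5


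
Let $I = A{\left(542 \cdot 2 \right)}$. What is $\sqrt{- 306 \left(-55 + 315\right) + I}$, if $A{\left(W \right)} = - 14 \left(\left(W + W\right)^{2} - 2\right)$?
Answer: $2 i \sqrt{16470667} \approx 8116.8 i$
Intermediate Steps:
$A{\left(W \right)} = 28 - 56 W^{2}$ ($A{\left(W \right)} = - 14 \left(\left(2 W\right)^{2} - 2\right) = - 14 \left(4 W^{2} - 2\right) = - 14 \left(-2 + 4 W^{2}\right) = 28 - 56 W^{2}$)
$I = -65803108$ ($I = 28 - 56 \left(542 \cdot 2\right)^{2} = 28 - 56 \cdot 1084^{2} = 28 - 65803136 = -65803108$)
$\sqrt{- 306 \left(-55 + 315\right) + I} = \sqrt{- 306 \left(-55 + 315\right) - 65803108} = \sqrt{\left(-306\right) 260 - 65803108} = \sqrt{-79560 - 65803108} = \sqrt{-65882668} = 2 i \sqrt{16470667}$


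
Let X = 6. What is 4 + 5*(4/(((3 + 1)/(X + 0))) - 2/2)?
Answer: 29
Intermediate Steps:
4 + 5*(4/(((3 + 1)/(X + 0))) - 2/2) = 4 + 5*(4/(((3 + 1)/(6 + 0))) - 2/2) = 4 + 5*(4/((4/6)) - 2*½) = 4 + 5*(4/((4*(⅙))) - 1) = 4 + 5*(4/(⅔) - 1) = 4 + 5*(4*(3/2) - 1) = 4 + 5*(6 - 1) = 4 + 5*5 = 4 + 25 = 29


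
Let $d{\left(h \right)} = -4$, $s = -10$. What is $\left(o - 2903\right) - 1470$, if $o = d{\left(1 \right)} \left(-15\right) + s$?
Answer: $-4323$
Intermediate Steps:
$o = 50$ ($o = \left(-4\right) \left(-15\right) - 10 = 60 - 10 = 50$)
$\left(o - 2903\right) - 1470 = \left(50 - 2903\right) - 1470 = -2853 - 1470 = -4323$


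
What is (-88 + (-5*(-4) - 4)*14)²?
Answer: 18496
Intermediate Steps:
(-88 + (-5*(-4) - 4)*14)² = (-88 + (20 - 4)*14)² = (-88 + 16*14)² = (-88 + 224)² = 136² = 18496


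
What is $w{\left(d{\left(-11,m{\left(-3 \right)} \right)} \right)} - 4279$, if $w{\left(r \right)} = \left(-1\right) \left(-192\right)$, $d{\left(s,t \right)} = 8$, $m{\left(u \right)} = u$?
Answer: $-4087$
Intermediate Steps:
$w{\left(r \right)} = 192$
$w{\left(d{\left(-11,m{\left(-3 \right)} \right)} \right)} - 4279 = 192 - 4279 = -4087$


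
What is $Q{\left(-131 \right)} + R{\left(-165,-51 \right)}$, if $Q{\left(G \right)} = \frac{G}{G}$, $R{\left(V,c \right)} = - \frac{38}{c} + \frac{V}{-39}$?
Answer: $\frac{3962}{663} \approx 5.9759$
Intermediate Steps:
$R{\left(V,c \right)} = - \frac{38}{c} - \frac{V}{39}$ ($R{\left(V,c \right)} = - \frac{38}{c} + V \left(- \frac{1}{39}\right) = - \frac{38}{c} - \frac{V}{39}$)
$Q{\left(G \right)} = 1$
$Q{\left(-131 \right)} + R{\left(-165,-51 \right)} = 1 - \left(- \frac{55}{13} + \frac{38}{-51}\right) = 1 + \left(\left(-38\right) \left(- \frac{1}{51}\right) + \frac{55}{13}\right) = 1 + \left(\frac{38}{51} + \frac{55}{13}\right) = 1 + \frac{3299}{663} = \frac{3962}{663}$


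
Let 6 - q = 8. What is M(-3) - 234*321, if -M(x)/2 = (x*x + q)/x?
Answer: -225328/3 ≈ -75109.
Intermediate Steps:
q = -2 (q = 6 - 1*8 = 6 - 8 = -2)
M(x) = -2*(-2 + x²)/x (M(x) = -2*(x*x - 2)/x = -2*(x² - 2)/x = -2*(-2 + x²)/x)
M(-3) - 234*321 = (-2*(-3) + 4/(-3)) - 234*321 = (6 + 4*(-⅓)) - 75114 = (6 - 4/3) - 75114 = 14/3 - 75114 = -225328/3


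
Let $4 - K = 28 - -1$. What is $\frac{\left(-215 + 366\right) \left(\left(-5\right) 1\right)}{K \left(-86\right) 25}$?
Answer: $- \frac{151}{10750} \approx -0.014047$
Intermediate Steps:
$K = -25$ ($K = 4 - \left(28 - -1\right) = 4 - \left(28 + 1\right) = 4 - 29 = -25$)
$\frac{\left(-215 + 366\right) \left(\left(-5\right) 1\right)}{K \left(-86\right) 25} = \frac{\left(-215 + 366\right) \left(\left(-5\right) 1\right)}{\left(-25\right) \left(-86\right) 25} = \frac{151 \left(-5\right)}{2150 \cdot 25} = - \frac{755}{53750} = \left(-755\right) \frac{1}{53750} = - \frac{151}{10750}$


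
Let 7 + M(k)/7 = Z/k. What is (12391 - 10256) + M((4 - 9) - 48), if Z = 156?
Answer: 109466/53 ≈ 2065.4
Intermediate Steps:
M(k) = -49 + 1092/k (M(k) = -49 + 7*(156/k) = -49 + 1092/k)
(12391 - 10256) + M((4 - 9) - 48) = (12391 - 10256) + (-49 + 1092/((4 - 9) - 48)) = 2135 + (-49 + 1092/(-5 - 48)) = 2135 + (-49 + 1092/(-53)) = 2135 + (-49 + 1092*(-1/53)) = 2135 + (-49 - 1092/53) = 2135 - 3689/53 = 109466/53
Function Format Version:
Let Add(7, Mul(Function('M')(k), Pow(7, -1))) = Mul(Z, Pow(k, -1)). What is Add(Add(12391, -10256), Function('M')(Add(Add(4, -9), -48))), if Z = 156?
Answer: Rational(109466, 53) ≈ 2065.4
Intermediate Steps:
Function('M')(k) = Add(-49, Mul(1092, Pow(k, -1))) (Function('M')(k) = Add(-49, Mul(7, Mul(156, Pow(k, -1)))) = Add(-49, Mul(1092, Pow(k, -1))))
Add(Add(12391, -10256), Function('M')(Add(Add(4, -9), -48))) = Add(Add(12391, -10256), Add(-49, Mul(1092, Pow(Add(Add(4, -9), -48), -1)))) = Add(2135, Add(-49, Mul(1092, Pow(Add(-5, -48), -1)))) = Add(2135, Add(-49, Mul(1092, Pow(-53, -1)))) = Add(2135, Add(-49, Mul(1092, Rational(-1, 53)))) = Add(2135, Add(-49, Rational(-1092, 53))) = Add(2135, Rational(-3689, 53)) = Rational(109466, 53)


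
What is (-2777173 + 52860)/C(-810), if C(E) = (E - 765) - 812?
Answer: 2724313/2387 ≈ 1141.3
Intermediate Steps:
C(E) = -1577 + E (C(E) = (-765 + E) - 812 = -1577 + E)
(-2777173 + 52860)/C(-810) = (-2777173 + 52860)/(-1577 - 810) = -2724313/(-2387) = -2724313*(-1/2387) = 2724313/2387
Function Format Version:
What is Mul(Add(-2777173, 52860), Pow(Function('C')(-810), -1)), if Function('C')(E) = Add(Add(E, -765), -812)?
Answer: Rational(2724313, 2387) ≈ 1141.3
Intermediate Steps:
Function('C')(E) = Add(-1577, E) (Function('C')(E) = Add(Add(-765, E), -812) = Add(-1577, E))
Mul(Add(-2777173, 52860), Pow(Function('C')(-810), -1)) = Mul(Add(-2777173, 52860), Pow(Add(-1577, -810), -1)) = Mul(-2724313, Pow(-2387, -1)) = Mul(-2724313, Rational(-1, 2387)) = Rational(2724313, 2387)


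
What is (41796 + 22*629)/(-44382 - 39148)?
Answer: -27817/41765 ≈ -0.66604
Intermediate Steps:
(41796 + 22*629)/(-44382 - 39148) = (41796 + 13838)/(-83530) = 55634*(-1/83530) = -27817/41765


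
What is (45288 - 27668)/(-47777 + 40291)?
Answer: -8810/3743 ≈ -2.3537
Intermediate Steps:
(45288 - 27668)/(-47777 + 40291) = 17620/(-7486) = 17620*(-1/7486) = -8810/3743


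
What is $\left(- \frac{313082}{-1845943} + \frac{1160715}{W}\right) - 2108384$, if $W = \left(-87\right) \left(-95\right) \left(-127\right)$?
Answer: $- \frac{24758870359675963}{11743050301} \approx -2.1084 \cdot 10^{6}$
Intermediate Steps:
$W = -1049655$ ($W = 8265 \left(-127\right) = -1049655$)
$\left(- \frac{313082}{-1845943} + \frac{1160715}{W}\right) - 2108384 = \left(- \frac{313082}{-1845943} + \frac{1160715}{-1049655}\right) - 2108384 = \left(\left(-313082\right) \left(- \frac{1}{1845943}\right) + 1160715 \left(- \frac{1}{1049655}\right)\right) - 2108384 = \left(\frac{28462}{167813} - \frac{77381}{69977}\right) - 2108384 = - \frac{10993852379}{11743050301} - 2108384 = - \frac{24758870359675963}{11743050301}$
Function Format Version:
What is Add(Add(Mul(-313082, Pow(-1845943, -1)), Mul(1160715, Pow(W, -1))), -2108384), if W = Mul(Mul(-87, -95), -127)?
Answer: Rational(-24758870359675963, 11743050301) ≈ -2.1084e+6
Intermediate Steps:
W = -1049655 (W = Mul(8265, -127) = -1049655)
Add(Add(Mul(-313082, Pow(-1845943, -1)), Mul(1160715, Pow(W, -1))), -2108384) = Add(Add(Mul(-313082, Pow(-1845943, -1)), Mul(1160715, Pow(-1049655, -1))), -2108384) = Add(Add(Mul(-313082, Rational(-1, 1845943)), Mul(1160715, Rational(-1, 1049655))), -2108384) = Add(Add(Rational(28462, 167813), Rational(-77381, 69977)), -2108384) = Add(Rational(-10993852379, 11743050301), -2108384) = Rational(-24758870359675963, 11743050301)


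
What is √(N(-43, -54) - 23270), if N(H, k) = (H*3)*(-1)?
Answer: I*√23141 ≈ 152.12*I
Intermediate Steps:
N(H, k) = -3*H (N(H, k) = (3*H)*(-1) = -3*H)
√(N(-43, -54) - 23270) = √(-3*(-43) - 23270) = √(129 - 23270) = √(-23141) = I*√23141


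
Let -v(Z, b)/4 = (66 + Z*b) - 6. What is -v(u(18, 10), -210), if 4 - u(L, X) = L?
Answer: 12000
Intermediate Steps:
u(L, X) = 4 - L
v(Z, b) = -240 - 4*Z*b (v(Z, b) = -4*((66 + Z*b) - 6) = -4*(60 + Z*b) = -240 - 4*Z*b)
-v(u(18, 10), -210) = -(-240 - 4*(4 - 1*18)*(-210)) = -(-240 - 4*(4 - 18)*(-210)) = -(-240 - 4*(-14)*(-210)) = -(-240 - 11760) = -1*(-12000) = 12000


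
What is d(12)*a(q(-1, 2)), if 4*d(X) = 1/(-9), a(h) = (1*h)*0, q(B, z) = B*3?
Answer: 0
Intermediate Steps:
q(B, z) = 3*B
a(h) = 0 (a(h) = h*0 = 0)
d(X) = -1/36 (d(X) = (1/4)/(-9) = (1/4)*(-1/9) = -1/36)
d(12)*a(q(-1, 2)) = -1/36*0 = 0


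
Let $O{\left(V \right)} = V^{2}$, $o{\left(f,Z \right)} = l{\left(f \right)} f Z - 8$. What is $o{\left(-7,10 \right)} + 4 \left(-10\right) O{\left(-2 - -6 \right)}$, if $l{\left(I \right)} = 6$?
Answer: $-1068$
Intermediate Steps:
$o{\left(f,Z \right)} = -8 + 6 Z f$ ($o{\left(f,Z \right)} = 6 f Z - 8 = 6 Z f - 8 = -8 + 6 Z f$)
$o{\left(-7,10 \right)} + 4 \left(-10\right) O{\left(-2 - -6 \right)} = \left(-8 + 6 \cdot 10 \left(-7\right)\right) + 4 \left(-10\right) \left(-2 - -6\right)^{2} = \left(-8 - 420\right) - 40 \left(-2 + 6\right)^{2} = -428 - 40 \cdot 4^{2} = -428 - 640 = -1068$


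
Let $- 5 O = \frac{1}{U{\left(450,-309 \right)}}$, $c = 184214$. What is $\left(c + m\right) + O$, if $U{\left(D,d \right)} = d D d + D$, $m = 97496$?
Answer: $\frac{60521026994999}{214834500} \approx 2.8171 \cdot 10^{5}$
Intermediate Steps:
$U{\left(D,d \right)} = D + D d^{2}$ ($U{\left(D,d \right)} = D d d + D = D d^{2} + D = D + D d^{2}$)
$O = - \frac{1}{214834500}$ ($O = - \frac{1}{5 \cdot 450 \left(1 + \left(-309\right)^{2}\right)} = - \frac{1}{5 \cdot 450 \left(1 + 95481\right)} = - \frac{1}{5 \cdot 450 \cdot 95482} = - \frac{1}{5 \cdot 42966900} = \left(- \frac{1}{5}\right) \frac{1}{42966900} = - \frac{1}{214834500} \approx -4.6547 \cdot 10^{-9}$)
$\left(c + m\right) + O = \left(184214 + 97496\right) - \frac{1}{214834500} = 281710 - \frac{1}{214834500} = \frac{60521026994999}{214834500}$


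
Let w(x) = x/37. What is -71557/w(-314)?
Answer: 2647609/314 ≈ 8431.9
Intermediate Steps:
w(x) = x/37 (w(x) = x*(1/37) = x/37)
-71557/w(-314) = -71557/((1/37)*(-314)) = -71557/(-314/37) = -71557*(-37/314) = 2647609/314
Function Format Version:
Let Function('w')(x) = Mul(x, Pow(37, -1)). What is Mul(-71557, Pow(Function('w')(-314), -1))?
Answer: Rational(2647609, 314) ≈ 8431.9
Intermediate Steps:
Function('w')(x) = Mul(Rational(1, 37), x) (Function('w')(x) = Mul(x, Rational(1, 37)) = Mul(Rational(1, 37), x))
Mul(-71557, Pow(Function('w')(-314), -1)) = Mul(-71557, Pow(Mul(Rational(1, 37), -314), -1)) = Mul(-71557, Pow(Rational(-314, 37), -1)) = Mul(-71557, Rational(-37, 314)) = Rational(2647609, 314)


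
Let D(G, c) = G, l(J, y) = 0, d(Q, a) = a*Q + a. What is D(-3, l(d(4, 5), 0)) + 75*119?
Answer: 8922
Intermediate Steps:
d(Q, a) = a + Q*a (d(Q, a) = Q*a + a = a + Q*a)
D(-3, l(d(4, 5), 0)) + 75*119 = -3 + 75*119 = -3 + 8925 = 8922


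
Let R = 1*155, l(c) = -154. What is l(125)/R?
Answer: -154/155 ≈ -0.99355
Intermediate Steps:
R = 155
l(125)/R = -154/155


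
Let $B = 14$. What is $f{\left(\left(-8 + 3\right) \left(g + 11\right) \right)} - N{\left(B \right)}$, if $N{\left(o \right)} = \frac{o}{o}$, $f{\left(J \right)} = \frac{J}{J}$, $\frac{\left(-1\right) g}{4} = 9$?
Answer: $0$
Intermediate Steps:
$g = -36$ ($g = \left(-4\right) 9 = -36$)
$f{\left(J \right)} = 1$
$N{\left(o \right)} = 1$
$f{\left(\left(-8 + 3\right) \left(g + 11\right) \right)} - N{\left(B \right)} = 1 - 1 = 0$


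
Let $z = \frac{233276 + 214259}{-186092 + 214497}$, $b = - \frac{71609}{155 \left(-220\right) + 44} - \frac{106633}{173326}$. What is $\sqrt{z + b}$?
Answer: $\frac{\sqrt{134652312699036999376083002}}{2794479287028} \approx 4.1525$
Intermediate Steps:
$b = \frac{4390104043}{2951395128}$ ($b = - \frac{71609}{-34100 + 44} - \frac{106633}{173326} = - \frac{71609}{-34056} - \frac{106633}{173326} = \left(-71609\right) \left(- \frac{1}{34056}\right) - \frac{106633}{173326} = \frac{71609}{34056} - \frac{106633}{173326} = \frac{4390104043}{2951395128} \approx 1.4875$)
$z = \frac{89507}{5681}$ ($z = \frac{447535}{28405} = 447535 \cdot \frac{1}{28405} = \frac{89507}{5681} \approx 15.755$)
$\sqrt{z + b} = \sqrt{\frac{89507}{5681} + \frac{4390104043}{2951395128}} = \sqrt{\frac{289110704790179}{16766875722168}} = \frac{\sqrt{134652312699036999376083002}}{2794479287028}$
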